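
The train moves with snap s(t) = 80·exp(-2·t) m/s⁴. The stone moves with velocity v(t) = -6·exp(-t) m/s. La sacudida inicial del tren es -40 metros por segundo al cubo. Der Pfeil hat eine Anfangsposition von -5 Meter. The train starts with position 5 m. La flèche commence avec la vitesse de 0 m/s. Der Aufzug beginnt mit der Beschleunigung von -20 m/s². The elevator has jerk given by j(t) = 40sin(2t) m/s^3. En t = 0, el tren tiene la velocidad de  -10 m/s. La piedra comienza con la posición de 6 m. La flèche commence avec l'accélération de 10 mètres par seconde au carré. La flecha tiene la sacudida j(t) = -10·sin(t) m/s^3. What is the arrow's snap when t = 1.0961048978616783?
To solve this, we need to take 1 derivative of our jerk equation j(t) = -10·sin(t). The derivative of jerk gives snap: s(t) = -10·cos(t). We have snap s(t) = -10·cos(t). Substituting t = 1.0961048978616783: s(1.0961048978616783) = -4.57064015406526.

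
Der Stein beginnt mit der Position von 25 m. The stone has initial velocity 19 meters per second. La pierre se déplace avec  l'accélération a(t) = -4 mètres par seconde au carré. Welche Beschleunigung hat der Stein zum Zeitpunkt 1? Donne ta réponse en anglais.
Using a(t) = -4 and substituting t = 1, we find a = -4.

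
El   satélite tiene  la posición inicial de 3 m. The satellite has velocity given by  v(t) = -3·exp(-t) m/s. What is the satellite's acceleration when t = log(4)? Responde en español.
Debemos derivar nuestra ecuación de la velocidad v(t) = -3·exp(-t) 1 vez. La derivada de la velocidad da la aceleración: a(t) = 3·exp(-t). De la ecuación de la aceleración a(t) = 3·exp(-t), sustituimos t = log(4) para obtener a = 3/4.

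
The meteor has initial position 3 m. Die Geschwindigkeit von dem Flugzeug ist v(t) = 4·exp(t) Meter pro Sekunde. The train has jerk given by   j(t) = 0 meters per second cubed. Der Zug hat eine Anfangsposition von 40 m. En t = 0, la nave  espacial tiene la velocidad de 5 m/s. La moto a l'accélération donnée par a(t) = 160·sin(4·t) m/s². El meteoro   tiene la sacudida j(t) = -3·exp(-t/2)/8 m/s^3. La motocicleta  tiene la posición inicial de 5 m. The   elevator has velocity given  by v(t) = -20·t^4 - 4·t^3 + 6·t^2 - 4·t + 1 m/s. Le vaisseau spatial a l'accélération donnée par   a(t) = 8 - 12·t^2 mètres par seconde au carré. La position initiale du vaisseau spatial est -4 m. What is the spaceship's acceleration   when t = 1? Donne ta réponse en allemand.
Wir haben die Beschleunigung a(t) = 8 - 12·t^2. Durch Einsetzen von t = 1: a(1) = -4.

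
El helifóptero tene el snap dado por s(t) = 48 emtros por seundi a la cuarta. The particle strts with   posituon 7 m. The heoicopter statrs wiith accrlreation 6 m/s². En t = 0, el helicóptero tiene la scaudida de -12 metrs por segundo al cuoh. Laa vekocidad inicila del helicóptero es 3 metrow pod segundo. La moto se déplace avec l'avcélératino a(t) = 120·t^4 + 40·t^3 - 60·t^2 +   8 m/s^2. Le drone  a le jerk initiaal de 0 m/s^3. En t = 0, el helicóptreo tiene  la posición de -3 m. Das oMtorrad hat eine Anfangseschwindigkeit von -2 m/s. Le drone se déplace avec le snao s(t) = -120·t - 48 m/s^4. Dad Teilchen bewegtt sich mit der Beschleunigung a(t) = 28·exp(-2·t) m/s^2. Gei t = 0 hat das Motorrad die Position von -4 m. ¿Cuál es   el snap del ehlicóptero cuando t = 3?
De la ecuación del snap s(t) = 48, sustituimos t = 3 para obtener s = 48.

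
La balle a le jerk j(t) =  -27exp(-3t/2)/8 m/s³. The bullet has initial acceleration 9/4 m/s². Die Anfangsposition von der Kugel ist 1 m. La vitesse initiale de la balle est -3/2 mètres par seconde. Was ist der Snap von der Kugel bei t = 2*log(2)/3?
Ausgehend von dem Ruck j(t) = -27·exp(-3·t/2)/8, nehmen wir 1 Ableitung. Die Ableitung von dem Ruck ergibt den Snap: s(t) = 81·exp(-3·t/2)/16. Mit s(t) = 81·exp(-3·t/2)/16 und Einsetzen von t = 2*log(2)/3, finden wir s = 81/32.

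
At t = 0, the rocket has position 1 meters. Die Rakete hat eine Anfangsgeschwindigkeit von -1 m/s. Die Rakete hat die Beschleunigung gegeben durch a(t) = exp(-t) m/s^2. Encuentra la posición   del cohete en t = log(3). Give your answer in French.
Nous devons intégrer notre équation de l'accélération a(t) = exp(-t) 2 fois. En prenant ∫a(t)dt et en appliquant v(0) = -1, nous trouvons v(t) = -exp(-t). La primitive de la vitesse, avec x(0) = 1, donne la position: x(t) = exp(-t). En utilisant x(t) = exp(-t) et en substituant t = log(3), nous trouvons x = 1/3.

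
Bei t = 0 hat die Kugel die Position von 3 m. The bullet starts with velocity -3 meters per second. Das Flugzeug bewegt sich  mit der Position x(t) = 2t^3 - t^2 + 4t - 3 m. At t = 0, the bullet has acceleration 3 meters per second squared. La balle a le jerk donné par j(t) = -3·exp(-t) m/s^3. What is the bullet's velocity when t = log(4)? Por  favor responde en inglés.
To solve this, we need to take 2 antiderivatives of our jerk equation j(t) = -3·exp(-t). The integral of jerk is acceleration. Using a(0) = 3, we get a(t) = 3·exp(-t). Integrating acceleration and using the initial condition v(0) = -3, we get v(t) = -3·exp(-t). We have velocity v(t) = -3·exp(-t). Substituting t = log(4): v(log(4)) = -3/4.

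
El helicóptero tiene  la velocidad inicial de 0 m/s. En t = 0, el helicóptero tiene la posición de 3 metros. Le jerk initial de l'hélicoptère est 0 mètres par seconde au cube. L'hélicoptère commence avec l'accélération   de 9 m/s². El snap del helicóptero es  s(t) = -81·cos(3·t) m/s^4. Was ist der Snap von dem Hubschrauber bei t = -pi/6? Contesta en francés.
De l'équation du snap s(t) = -81·cos(3·t), nous substituons t = -pi/6 pour obtenir s = 0.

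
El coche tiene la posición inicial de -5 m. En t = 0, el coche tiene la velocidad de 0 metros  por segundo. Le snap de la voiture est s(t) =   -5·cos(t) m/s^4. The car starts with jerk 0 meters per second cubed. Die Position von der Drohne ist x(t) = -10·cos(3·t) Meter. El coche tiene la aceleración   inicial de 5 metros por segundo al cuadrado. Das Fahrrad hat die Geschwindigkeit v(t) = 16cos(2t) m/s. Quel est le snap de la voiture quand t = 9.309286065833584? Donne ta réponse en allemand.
Wir haben den Snap s(t) = -5·cos(t). Durch Einsetzen von t = 9.309286065833584: s(9.309286065833584) = 4.96669110410181.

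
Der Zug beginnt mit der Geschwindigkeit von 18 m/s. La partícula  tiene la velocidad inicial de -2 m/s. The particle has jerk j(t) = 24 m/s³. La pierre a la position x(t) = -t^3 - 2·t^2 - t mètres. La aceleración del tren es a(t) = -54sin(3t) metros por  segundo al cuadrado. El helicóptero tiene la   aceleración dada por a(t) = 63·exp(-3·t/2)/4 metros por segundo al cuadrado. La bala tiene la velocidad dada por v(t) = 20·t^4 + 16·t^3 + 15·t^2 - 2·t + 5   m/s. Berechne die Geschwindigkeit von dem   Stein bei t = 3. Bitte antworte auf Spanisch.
Debemos derivar nuestra ecuación de la posición x(t) = -t^3 - 2·t^2 - t 1 vez. Tomando d/dt de x(t), encontramos v(t) = -3·t^2 - 4·t - 1. Usando v(t) = -3·t^2 - 4·t - 1 y sustituyendo t = 3, encontramos v = -40.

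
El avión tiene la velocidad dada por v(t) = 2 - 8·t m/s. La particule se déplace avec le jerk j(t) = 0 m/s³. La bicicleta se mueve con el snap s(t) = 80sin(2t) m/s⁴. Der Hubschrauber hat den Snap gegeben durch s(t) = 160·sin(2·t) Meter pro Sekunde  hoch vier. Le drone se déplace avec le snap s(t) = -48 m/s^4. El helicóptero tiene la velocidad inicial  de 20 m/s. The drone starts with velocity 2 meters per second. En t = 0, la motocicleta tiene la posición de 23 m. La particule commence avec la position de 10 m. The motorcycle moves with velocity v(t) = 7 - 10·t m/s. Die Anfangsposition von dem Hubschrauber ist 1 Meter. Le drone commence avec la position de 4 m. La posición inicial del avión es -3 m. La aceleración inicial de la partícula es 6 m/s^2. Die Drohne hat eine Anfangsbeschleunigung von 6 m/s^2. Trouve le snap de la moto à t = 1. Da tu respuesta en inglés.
We must differentiate our velocity equation v(t) = 7 - 10·t 3 times. Differentiating velocity, we get acceleration: a(t) = -10. The derivative of acceleration gives jerk: j(t) = 0. Differentiating jerk, we get snap: s(t) = 0. We have snap s(t) = 0. Substituting t = 1: s(1) = 0.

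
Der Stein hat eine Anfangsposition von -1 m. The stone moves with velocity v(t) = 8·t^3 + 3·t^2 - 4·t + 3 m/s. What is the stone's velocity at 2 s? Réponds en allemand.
Mit v(t) = 8·t^3 + 3·t^2 - 4·t + 3 und Einsetzen von t = 2, finden wir v = 71.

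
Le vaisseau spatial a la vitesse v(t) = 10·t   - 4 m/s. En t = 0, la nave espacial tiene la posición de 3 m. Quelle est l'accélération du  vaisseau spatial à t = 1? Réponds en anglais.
We must differentiate our velocity equation v(t) = 10·t - 4 1 time. Taking d/dt of v(t), we find a(t) = 10. From the given acceleration equation a(t) = 10, we substitute t = 1 to get a = 10.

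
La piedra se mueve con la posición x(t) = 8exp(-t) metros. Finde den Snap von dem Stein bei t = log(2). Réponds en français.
Nous devons dériver notre équation de la position x(t) = 8·exp(-t) 4 fois. En dérivant la position, nous obtenons la vitesse: v(t) = -8·exp(-t). En dérivant la vitesse, nous obtenons l'accélération: a(t) = 8·exp(-t). La dérivée de l'accélération donne le jerk: j(t) = -8·exp(-t). La dérivée du jerk donne le snap: s(t) = 8·exp(-t). En utilisant s(t) = 8·exp(-t) et en substituant t = log(2), nous trouvons s = 4.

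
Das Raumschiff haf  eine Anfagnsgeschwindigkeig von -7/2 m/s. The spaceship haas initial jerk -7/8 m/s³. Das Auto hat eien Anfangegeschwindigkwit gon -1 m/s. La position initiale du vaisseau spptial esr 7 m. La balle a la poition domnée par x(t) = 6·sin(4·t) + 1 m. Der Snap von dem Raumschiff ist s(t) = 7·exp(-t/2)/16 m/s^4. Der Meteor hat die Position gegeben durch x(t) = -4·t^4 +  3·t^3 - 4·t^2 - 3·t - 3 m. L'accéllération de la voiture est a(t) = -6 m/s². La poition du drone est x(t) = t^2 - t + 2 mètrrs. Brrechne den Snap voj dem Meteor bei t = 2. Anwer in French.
Nous devons dériver notre équation de la position x(t) = -4·t^4 + 3·t^3 - 4·t^2 - 3·t - 3 4 fois. En dérivant la position, nous obtenons la vitesse: v(t) = -16·t^3 + 9·t^2 - 8·t - 3. En prenant d/dt de v(t), nous trouvons a(t) = -48·t^2 + 18·t - 8. En dérivant l'accélération, nous obtenons le jerk: j(t) = 18 - 96·t. En prenant d/dt de j(t), nous trouvons s(t) = -96. De l'équation du snap s(t) = -96, nous substituons t = 2 pour obtenir s = -96.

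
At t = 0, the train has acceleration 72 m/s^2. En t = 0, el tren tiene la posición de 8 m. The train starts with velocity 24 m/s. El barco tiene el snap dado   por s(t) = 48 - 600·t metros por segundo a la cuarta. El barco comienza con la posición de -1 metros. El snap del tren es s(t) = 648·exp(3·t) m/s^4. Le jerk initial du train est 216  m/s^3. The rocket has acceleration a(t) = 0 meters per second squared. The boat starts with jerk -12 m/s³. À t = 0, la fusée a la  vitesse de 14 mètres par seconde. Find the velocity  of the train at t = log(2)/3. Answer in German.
Wir müssen unsere Gleichung für den Snap s(t) = 648·exp(3·t) 3-mal integrieren. Mit ∫s(t)dt und Anwendung von j(0) = 216, finden wir j(t) = 216·exp(3·t). Die Stammfunktion von dem Ruck ist die Beschleunigung. Mit a(0) = 72 erhalten wir a(t) = 72·exp(3·t). Das Integral von der Beschleunigung ist die Geschwindigkeit. Mit v(0) = 24 erhalten wir v(t) = 24·exp(3·t). Wir haben die Geschwindigkeit v(t) = 24·exp(3·t). Durch Einsetzen von t = log(2)/3: v(log(2)/3) = 48.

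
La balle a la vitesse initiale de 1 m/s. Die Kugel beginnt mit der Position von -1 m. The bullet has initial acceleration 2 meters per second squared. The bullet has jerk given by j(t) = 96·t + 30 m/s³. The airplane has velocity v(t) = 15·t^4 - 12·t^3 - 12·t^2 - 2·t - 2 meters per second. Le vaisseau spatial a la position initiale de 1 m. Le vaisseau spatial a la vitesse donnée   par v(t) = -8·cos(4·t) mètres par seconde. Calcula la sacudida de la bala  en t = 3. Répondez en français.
En utilisant j(t) = 96·t + 30 et en substituant t = 3, nous trouvons j = 318.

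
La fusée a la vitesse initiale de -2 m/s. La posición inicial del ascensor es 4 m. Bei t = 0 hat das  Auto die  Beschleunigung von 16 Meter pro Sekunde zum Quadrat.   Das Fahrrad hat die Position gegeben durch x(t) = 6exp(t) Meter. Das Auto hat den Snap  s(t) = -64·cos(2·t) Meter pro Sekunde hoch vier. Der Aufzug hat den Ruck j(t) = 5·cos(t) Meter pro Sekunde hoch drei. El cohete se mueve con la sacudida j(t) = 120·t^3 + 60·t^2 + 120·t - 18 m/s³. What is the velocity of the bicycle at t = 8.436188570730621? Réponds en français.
En partant de la position x(t) = 6·exp(t), nous prenons 1 dérivée. La dérivée de la position donne la vitesse: v(t) = 6·exp(t). Nous avons la vitesse v(t) = 6·exp(t). En substituant t = 8.436188570730621: v(8.436188570730621) = 27665.6829086198.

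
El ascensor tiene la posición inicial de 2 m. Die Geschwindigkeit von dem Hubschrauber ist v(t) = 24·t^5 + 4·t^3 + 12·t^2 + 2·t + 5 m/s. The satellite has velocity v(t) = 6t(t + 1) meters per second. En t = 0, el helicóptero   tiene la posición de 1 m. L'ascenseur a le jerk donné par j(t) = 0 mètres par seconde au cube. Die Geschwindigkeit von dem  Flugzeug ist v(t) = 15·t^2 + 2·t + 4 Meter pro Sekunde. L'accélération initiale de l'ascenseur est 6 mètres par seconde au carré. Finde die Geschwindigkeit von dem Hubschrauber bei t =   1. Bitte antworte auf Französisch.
Nous avons la vitesse v(t) = 24·t^5 + 4·t^3 + 12·t^2 + 2·t + 5. En substituant t = 1: v(1) = 47.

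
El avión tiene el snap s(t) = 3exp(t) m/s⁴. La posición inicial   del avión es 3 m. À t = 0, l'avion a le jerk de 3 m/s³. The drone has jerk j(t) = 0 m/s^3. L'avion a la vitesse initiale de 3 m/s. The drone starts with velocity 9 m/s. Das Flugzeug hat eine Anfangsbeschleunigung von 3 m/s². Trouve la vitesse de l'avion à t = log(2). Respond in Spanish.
Para resolver esto, necesitamos tomar 3 integrales de nuestra ecuación del snap s(t) = 3·exp(t). La integral del snap, con j(0) = 3, da la sacudida: j(t) = 3·exp(t). La integral de la sacudida es la aceleración. Usando a(0) = 3, obtenemos a(t) = 3·exp(t). Tomando ∫a(t)dt y aplicando v(0) = 3, encontramos v(t) = 3·exp(t). Tenemos la velocidad v(t) = 3·exp(t). Sustituyendo t = log(2): v(log(2)) = 6.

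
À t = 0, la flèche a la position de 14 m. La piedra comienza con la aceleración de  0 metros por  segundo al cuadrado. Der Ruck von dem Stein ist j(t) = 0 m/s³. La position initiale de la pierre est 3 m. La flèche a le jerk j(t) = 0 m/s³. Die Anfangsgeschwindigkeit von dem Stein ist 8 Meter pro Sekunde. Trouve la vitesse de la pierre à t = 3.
En partant du jerk j(t) = 0, nous prenons 2 intégrales. En prenant ∫j(t)dt et en appliquant a(0) = 0, nous trouvons a(t) = 0. La primitive de l'accélération est la vitesse. En utilisant v(0) = 8, nous obtenons v(t) = 8. De l'équation de la vitesse v(t) = 8, nous substituons t = 3 pour obtenir v = 8.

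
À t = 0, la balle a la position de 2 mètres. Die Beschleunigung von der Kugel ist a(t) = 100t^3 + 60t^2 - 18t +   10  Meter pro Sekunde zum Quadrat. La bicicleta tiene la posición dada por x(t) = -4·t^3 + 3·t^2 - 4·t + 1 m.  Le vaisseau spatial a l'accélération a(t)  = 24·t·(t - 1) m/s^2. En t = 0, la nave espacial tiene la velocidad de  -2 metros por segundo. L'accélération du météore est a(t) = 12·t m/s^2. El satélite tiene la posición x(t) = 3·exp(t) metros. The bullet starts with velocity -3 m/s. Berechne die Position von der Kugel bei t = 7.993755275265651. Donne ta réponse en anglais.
To solve this, we need to take 2 integrals of our acceleration equation a(t) = 100·t^3 + 60·t^2 - 18·t + 10. Integrating acceleration and using the initial condition v(0) = -3, we get v(t) = 25·t^4 + 20·t^3 - 9·t^2 + 10·t - 3. The antiderivative of velocity, with x(0) = 2, gives position: x(t) = 5·t^5 + 5·t^4 - 3·t^3 + 5·t^2 - 3·t + 2. We have position x(t) = 5·t^5 + 5·t^4 - 3·t^3 + 5·t^2 - 3·t + 2. Substituting t = 7.993755275265651: x(7.993755275265651) = 182382.780079674.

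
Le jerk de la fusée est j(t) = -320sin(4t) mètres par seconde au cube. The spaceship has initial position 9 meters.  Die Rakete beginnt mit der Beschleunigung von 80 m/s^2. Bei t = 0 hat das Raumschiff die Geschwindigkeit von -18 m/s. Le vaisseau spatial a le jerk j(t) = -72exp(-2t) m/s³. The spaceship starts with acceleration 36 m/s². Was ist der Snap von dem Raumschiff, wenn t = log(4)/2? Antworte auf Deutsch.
Um dies zu lösen, müssen wir 1 Ableitung unserer Gleichung für den Ruck j(t) = -72·exp(-2·t) nehmen. Die Ableitung von dem Ruck ergibt den Snap: s(t) = 144·exp(-2·t). Wir haben den Snap s(t) = 144·exp(-2·t). Durch Einsetzen von t = log(4)/2: s(log(4)/2) = 36.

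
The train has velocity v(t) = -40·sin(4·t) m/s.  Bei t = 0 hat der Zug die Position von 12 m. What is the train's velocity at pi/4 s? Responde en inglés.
From the given velocity equation v(t) = -40·sin(4·t), we substitute t = pi/4 to get v = 0.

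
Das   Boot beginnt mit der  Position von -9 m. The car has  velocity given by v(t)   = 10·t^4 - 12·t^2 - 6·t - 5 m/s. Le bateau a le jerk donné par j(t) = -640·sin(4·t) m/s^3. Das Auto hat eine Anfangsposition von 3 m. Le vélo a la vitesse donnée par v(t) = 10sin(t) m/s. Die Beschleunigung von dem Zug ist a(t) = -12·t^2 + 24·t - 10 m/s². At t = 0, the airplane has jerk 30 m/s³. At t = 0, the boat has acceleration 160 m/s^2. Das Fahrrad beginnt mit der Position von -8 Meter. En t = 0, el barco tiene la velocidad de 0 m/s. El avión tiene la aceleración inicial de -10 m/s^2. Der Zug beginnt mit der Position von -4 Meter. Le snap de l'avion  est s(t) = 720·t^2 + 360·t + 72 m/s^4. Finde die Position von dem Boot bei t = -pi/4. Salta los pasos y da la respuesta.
Die Position bei t = -pi/4 ist x = 11.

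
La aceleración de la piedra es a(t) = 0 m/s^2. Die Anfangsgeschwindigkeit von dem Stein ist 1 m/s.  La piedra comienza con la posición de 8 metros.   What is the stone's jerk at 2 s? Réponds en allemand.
Wir müssen unsere Gleichung für die Beschleunigung a(t) = 0 1-mal ableiten. Die Ableitung von der Beschleunigung ergibt den Ruck: j(t) = 0. Mit j(t) = 0 und Einsetzen von t = 2, finden wir j = 0.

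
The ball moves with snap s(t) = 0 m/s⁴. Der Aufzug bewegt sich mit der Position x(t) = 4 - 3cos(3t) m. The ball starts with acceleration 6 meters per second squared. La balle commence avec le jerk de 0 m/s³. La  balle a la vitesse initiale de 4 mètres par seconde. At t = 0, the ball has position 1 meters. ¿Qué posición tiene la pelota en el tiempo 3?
Partiendo del snap s(t) = 0, tomamos 4 integrales. La antiderivada del snap, con j(0) = 0, da la sacudida: j(t) = 0. Integrando la sacudida y usando la condición inicial a(0) = 6, obtenemos a(t) = 6. La antiderivada de la aceleración, con v(0) = 4, da la velocidad: v(t) = 6·t + 4. Tomando ∫v(t)dt y aplicando x(0) = 1, encontramos x(t) = 3·t^2 + 4·t + 1. De la ecuación de la posición x(t) = 3·t^2 + 4·t + 1, sustituimos t = 3 para obtener x = 40.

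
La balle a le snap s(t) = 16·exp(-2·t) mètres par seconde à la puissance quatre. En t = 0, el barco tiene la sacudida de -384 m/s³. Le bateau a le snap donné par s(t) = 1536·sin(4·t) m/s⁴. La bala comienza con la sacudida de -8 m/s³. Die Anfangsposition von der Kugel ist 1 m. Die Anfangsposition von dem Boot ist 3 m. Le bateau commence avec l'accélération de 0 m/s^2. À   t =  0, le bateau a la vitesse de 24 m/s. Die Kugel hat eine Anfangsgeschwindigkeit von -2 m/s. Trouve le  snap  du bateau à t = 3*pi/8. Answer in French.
Nous avons le snap s(t) = 1536·sin(4·t). En substituant t = 3*pi/8: s(3*pi/8) = -1536.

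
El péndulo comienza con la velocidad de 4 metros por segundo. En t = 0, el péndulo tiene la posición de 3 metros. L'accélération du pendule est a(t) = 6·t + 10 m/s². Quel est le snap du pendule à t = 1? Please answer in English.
To solve this, we need to take 2 derivatives of our acceleration equation a(t) = 6·t + 10. Taking d/dt of a(t), we find j(t) = 6. Differentiating jerk, we get snap: s(t) = 0. Using s(t) = 0 and substituting t = 1, we find s = 0.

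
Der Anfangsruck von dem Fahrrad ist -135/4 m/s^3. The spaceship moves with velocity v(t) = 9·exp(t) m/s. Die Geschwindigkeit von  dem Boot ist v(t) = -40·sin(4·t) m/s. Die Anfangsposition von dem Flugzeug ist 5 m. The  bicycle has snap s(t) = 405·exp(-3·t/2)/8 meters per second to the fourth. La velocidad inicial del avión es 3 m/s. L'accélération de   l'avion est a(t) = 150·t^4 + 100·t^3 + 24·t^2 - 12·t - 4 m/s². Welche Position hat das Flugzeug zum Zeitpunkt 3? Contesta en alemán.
Ausgehend von der Beschleunigung a(t) = 150·t^4 + 100·t^3 + 24·t^2 - 12·t - 4, nehmen wir 2 Stammfunktionen. Durch Integration von der Beschleunigung und Verwendung der Anfangsbedingung v(0) = 3, erhalten wir v(t) = 30·t^5 + 25·t^4 + 8·t^3 - 6·t^2 - 4·t + 3. Die Stammfunktion von der Geschwindigkeit ist die Position. Mit x(0) = 5 erhalten wir x(t) = 5·t^6 + 5·t^5 + 2·t^4 - 2·t^3 - 2·t^2 + 3·t + 5. Aus der Gleichung für die Position x(t) = 5·t^6 + 5·t^5 + 2·t^4 - 2·t^3 - 2·t^2 + 3·t + 5, setzen wir t = 3 ein und erhalten x = 4964.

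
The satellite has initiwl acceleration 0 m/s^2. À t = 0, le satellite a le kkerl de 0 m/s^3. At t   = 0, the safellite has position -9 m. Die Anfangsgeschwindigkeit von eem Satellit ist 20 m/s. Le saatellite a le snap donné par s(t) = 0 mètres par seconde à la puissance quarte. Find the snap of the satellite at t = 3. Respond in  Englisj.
From the given snap equation s(t) = 0, we substitute t = 3 to get s = 0.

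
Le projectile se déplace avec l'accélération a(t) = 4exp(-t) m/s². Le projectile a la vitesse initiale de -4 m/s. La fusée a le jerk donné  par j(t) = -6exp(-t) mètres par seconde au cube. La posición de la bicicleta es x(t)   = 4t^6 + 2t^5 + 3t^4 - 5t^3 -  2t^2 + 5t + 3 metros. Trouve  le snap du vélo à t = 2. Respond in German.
Um dies zu lösen, müssen wir 4 Ableitungen unserer Gleichung für die Position x(t) = 4·t^6 + 2·t^5 + 3·t^4 - 5·t^3 - 2·t^2 + 5·t + 3 nehmen. Mit d/dt von x(t) finden wir v(t) = 24·t^5 + 10·t^4 + 12·t^3 - 15·t^2 - 4·t + 5. Mit d/dt von v(t) finden wir a(t) = 120·t^4 + 40·t^3 + 36·t^2 - 30·t - 4. Die Ableitung von der Beschleunigung ergibt den Ruck: j(t) = 480·t^3 + 120·t^2 + 72·t - 30. Die Ableitung von dem Ruck ergibt den Snap: s(t) = 1440·t^2 + 240·t + 72. Wir haben den Snap s(t) = 1440·t^2 + 240·t + 72. Durch Einsetzen von t = 2: s(2) = 6312.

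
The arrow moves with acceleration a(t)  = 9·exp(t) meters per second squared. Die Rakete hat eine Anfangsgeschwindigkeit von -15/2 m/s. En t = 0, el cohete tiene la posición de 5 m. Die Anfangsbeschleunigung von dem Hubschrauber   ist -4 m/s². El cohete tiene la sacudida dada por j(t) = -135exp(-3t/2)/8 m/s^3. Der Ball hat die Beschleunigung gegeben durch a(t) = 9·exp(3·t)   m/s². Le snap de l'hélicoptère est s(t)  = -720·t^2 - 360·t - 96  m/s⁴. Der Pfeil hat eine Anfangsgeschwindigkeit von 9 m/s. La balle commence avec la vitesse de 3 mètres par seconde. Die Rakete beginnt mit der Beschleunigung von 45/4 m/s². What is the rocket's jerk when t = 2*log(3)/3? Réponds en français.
En utilisant j(t) = -135·exp(-3·t/2)/8 et en substituant t = 2*log(3)/3, nous trouvons j = -45/8.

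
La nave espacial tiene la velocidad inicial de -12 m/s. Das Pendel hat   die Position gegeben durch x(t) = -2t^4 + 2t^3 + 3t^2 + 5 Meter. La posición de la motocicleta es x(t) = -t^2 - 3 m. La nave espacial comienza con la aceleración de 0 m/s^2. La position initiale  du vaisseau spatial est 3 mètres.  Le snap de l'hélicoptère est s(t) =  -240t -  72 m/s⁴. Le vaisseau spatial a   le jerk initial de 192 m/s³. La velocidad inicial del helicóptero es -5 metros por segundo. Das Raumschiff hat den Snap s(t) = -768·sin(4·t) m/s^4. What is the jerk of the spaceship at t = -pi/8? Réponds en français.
Nous devons intégrer notre équation du snap s(t) = -768·sin(4·t) 1 fois. En prenant ∫s(t)dt et en appliquant j(0) = 192, nous trouvons j(t) = 192·cos(4·t). De l'équation du jerk j(t) = 192·cos(4·t), nous substituons t = -pi/8 pour obtenir j = 0.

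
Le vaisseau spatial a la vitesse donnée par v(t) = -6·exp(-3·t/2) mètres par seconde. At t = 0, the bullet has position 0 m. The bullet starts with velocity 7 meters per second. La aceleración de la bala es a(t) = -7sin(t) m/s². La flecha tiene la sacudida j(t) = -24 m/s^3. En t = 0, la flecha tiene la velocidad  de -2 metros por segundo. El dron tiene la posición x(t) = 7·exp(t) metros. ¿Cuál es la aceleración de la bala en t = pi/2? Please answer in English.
From the given acceleration equation a(t) = -7·sin(t), we substitute t = pi/2 to get a = -7.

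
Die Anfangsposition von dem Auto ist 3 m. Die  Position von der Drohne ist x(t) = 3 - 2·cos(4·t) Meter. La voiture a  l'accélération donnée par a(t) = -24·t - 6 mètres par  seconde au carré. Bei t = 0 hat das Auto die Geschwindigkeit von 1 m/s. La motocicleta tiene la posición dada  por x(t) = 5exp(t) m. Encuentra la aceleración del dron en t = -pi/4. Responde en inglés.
Starting from position x(t) = 3 - 2·cos(4·t), we take 2 derivatives. Taking d/dt of x(t), we find v(t) = 8·sin(4·t). The derivative of velocity gives acceleration: a(t) = 32·cos(4·t). From the given acceleration equation a(t) = 32·cos(4·t), we substitute t = -pi/4 to get a = -32.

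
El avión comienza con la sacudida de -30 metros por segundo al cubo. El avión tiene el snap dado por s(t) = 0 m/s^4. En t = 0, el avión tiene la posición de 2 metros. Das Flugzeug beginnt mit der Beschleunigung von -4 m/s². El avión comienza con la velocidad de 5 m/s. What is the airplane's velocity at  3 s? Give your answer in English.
To find the answer, we compute 3 antiderivatives of s(t) = 0. Finding the antiderivative of s(t) and using j(0) = -30: j(t) = -30. Integrating jerk and using the initial condition a(0) = -4, we get a(t) = -30·t - 4. The antiderivative of acceleration, with v(0) = 5, gives velocity: v(t) = -15·t^2 - 4·t + 5. Using v(t) = -15·t^2 - 4·t + 5 and substituting t = 3, we find v = -142.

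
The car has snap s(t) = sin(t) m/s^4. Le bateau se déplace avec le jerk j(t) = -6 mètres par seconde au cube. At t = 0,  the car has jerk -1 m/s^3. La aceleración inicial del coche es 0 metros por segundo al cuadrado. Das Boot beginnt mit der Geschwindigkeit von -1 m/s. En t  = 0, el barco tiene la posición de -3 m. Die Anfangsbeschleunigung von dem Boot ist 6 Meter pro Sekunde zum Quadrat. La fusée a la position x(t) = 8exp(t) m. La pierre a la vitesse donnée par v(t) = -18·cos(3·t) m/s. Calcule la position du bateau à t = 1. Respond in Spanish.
Partiendo de la sacudida j(t) = -6, tomamos 3 integrales. Tomando ∫j(t)dt y aplicando a(0) = 6, encontramos a(t) = 6 - 6·t. Tomando ∫a(t)dt y aplicando v(0) = -1, encontramos v(t) = -3·t^2 + 6·t - 1. La antiderivada de la velocidad es la posición. Usando x(0) = -3, obtenemos x(t) = -t^3 + 3·t^2 - t - 3. Usando x(t) = -t^3 + 3·t^2 - t - 3 y sustituyendo t = 1, encontramos x = -2.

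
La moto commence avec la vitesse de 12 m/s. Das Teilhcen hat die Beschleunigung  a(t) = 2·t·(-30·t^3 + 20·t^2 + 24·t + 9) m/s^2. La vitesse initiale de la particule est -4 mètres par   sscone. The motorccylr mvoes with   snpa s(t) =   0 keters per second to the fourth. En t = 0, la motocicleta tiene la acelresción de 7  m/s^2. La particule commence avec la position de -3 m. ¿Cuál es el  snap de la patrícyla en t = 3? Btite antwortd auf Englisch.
Starting from acceleration a(t) = 2·t·(-30·t^3 + 20·t^2 + 24·t + 9), we take 2 derivatives. Taking d/dt of a(t), we find j(t) = -60·t^3 + 40·t^2 + 2·t·(-90·t^2 + 40·t + 24) + 48·t + 18. Taking d/dt of j(t), we find s(t) = -360·t^2 + 2·t·(40 - 180·t) + 160·t + 96. We have snap s(t) = -360·t^2 + 2·t·(40 - 180·t) + 160·t + 96. Substituting t = 3: s(3) = -5664.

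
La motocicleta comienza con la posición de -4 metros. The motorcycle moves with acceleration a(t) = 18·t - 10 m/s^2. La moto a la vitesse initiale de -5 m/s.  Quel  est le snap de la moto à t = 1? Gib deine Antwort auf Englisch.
To solve this, we need to take 2 derivatives of our acceleration equation a(t) = 18·t - 10. Taking d/dt of a(t), we find j(t) = 18. The derivative of jerk gives snap: s(t) = 0. From the given snap equation s(t) = 0, we substitute t = 1 to get s = 0.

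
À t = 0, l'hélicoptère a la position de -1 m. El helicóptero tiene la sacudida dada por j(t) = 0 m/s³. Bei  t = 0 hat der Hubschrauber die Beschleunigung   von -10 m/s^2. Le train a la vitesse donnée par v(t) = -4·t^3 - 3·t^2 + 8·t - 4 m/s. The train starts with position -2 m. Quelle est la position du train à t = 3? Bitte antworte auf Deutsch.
Wir müssen das Integral unserer Gleichung für die Geschwindigkeit v(t) = -4·t^3 - 3·t^2 + 8·t - 4 1-mal finden. Das Integral von der Geschwindigkeit ist die Position. Mit x(0) = -2 erhalten wir x(t) = -t^4 - t^3 + 4·t^2 - 4·t - 2. Aus der Gleichung für die Position x(t) = -t^4 - t^3 + 4·t^2 - 4·t - 2, setzen wir t = 3 ein und erhalten x = -86.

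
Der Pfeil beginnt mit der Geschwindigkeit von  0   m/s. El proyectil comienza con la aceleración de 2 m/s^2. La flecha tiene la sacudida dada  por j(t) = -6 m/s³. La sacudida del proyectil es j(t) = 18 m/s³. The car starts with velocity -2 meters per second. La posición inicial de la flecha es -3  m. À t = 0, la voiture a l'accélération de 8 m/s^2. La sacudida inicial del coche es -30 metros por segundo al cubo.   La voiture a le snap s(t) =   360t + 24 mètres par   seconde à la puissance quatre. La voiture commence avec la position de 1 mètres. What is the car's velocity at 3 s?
To solve this, we need to take 3 antiderivatives of our snap equation s(t) = 360·t + 24. The antiderivative of snap, with j(0) = -30, gives jerk: j(t) = 180·t^2 + 24·t - 30. Integrating jerk and using the initial condition a(0) = 8, we get a(t) = 60·t^3 + 12·t^2 - 30·t + 8. The integral of acceleration is velocity. Using v(0) = -2, we get v(t) = 15·t^4 + 4·t^3 - 15·t^2 + 8·t - 2. Using v(t) = 15·t^4 + 4·t^3 - 15·t^2 + 8·t - 2 and substituting t = 3, we find v = 1210.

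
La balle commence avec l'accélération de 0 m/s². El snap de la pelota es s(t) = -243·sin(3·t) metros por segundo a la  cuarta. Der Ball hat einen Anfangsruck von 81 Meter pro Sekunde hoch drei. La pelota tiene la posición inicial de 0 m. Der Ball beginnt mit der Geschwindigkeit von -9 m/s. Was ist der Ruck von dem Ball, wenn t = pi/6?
Wir müssen die Stammfunktion unserer Gleichung für den Snap s(t) = -243·sin(3·t) 1-mal finden. Mit ∫s(t)dt und Anwendung von j(0) = 81, finden wir j(t) = 81·cos(3·t). Wir haben den Ruck j(t) = 81·cos(3·t). Durch Einsetzen von t = pi/6: j(pi/6) = 0.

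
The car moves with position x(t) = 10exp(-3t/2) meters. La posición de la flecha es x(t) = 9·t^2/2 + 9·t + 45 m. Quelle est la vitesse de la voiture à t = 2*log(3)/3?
Nous devons dériver notre équation de la position x(t) = 10·exp(-3·t/2) 1 fois. En prenant d/dt de x(t), nous trouvons v(t) = -15·exp(-3·t/2). En utilisant v(t) = -15·exp(-3·t/2) et en substituant t = 2*log(3)/3, nous trouvons v = -5.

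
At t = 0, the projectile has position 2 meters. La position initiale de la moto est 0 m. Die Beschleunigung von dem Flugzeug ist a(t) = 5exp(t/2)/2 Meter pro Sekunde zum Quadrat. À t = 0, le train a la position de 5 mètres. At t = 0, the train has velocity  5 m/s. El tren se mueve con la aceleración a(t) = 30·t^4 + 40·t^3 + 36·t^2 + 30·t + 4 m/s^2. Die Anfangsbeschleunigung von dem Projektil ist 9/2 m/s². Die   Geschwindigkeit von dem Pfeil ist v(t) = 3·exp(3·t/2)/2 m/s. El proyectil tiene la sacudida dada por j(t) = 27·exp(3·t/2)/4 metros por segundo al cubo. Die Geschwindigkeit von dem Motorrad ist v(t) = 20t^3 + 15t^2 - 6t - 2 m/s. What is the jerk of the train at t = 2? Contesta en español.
Para resolver esto, necesitamos tomar 1 derivada de nuestra ecuación de la aceleración a(t) = 30·t^4 + 40·t^3 + 36·t^2 + 30·t + 4. La derivada de la aceleración da la sacudida: j(t) = 120·t^3 + 120·t^2 + 72·t + 30. Usando j(t) = 120·t^3 + 120·t^2 + 72·t + 30 y sustituyendo t = 2, encontramos j = 1614.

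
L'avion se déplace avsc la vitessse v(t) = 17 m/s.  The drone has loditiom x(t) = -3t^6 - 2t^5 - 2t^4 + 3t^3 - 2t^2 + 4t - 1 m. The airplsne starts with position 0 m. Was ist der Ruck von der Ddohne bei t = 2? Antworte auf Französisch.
Nous devons dériver notre équation de la position x(t) = -3·t^6 - 2·t^5 - 2·t^4 + 3·t^3 - 2·t^2 + 4·t - 1 3 fois. La dérivée de la position donne la vitesse: v(t) = -18·t^5 - 10·t^4 - 8·t^3 + 9·t^2 - 4·t + 4. En dérivant la vitesse, nous obtenons l'accélération: a(t) = -90·t^4 - 40·t^3 - 24·t^2 + 18·t - 4. La dérivée de l'accélération donne le jerk: j(t) = -360·t^3 - 120·t^2 - 48·t + 18. De l'équation du jerk j(t) = -360·t^3 - 120·t^2 - 48·t + 18, nous substituons t = 2 pour obtenir j = -3438.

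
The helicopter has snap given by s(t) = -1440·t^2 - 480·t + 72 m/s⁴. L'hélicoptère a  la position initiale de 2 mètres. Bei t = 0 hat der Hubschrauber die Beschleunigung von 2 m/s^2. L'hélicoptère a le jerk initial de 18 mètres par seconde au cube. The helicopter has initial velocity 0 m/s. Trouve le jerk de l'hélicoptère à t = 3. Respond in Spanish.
Para resolver esto, necesitamos tomar 1 integral de nuestra ecuación del snap s(t) = -1440·t^2 - 480·t + 72. Tomando ∫s(t)dt y aplicando j(0) = 18, encontramos j(t) = -480·t^3 - 240·t^2 + 72·t + 18. Usando j(t) = -480·t^3 - 240·t^2 + 72·t + 18 y sustituyendo t = 3, encontramos j = -14886.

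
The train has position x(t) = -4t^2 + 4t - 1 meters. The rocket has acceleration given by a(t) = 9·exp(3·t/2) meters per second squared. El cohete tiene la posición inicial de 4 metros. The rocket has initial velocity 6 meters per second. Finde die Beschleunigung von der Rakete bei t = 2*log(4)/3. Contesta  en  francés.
En utilisant a(t) = 9·exp(3·t/2) et en substituant t = 2*log(4)/3, nous trouvons a = 36.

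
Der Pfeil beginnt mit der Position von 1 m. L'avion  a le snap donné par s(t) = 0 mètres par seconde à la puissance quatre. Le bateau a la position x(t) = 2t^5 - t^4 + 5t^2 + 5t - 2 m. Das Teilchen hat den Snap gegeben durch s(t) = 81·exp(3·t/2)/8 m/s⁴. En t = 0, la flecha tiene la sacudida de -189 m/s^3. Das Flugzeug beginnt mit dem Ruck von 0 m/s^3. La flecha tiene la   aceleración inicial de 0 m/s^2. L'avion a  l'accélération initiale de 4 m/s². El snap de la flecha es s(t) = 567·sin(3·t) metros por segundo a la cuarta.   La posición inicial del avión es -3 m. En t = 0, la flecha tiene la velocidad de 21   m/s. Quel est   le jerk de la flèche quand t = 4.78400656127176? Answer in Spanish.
Para resolver esto, necesitamos tomar 1 integral de nuestra ecuación del snap s(t) = 567·sin(3·t). La antiderivada del snap es la sacudida. Usando j(0) = -189, obtenemos j(t) = -189·cos(3·t). Usando j(t) = -189·cos(3·t) y sustituyendo t = 4.78400656127176, encontramos j = 40.2954726593619.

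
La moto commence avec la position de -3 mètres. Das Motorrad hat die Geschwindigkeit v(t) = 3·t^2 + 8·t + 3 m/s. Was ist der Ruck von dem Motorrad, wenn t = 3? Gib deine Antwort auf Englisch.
We must differentiate our velocity equation v(t) = 3·t^2 + 8·t + 3 2 times. The derivative of velocity gives acceleration: a(t) = 6·t + 8. Taking d/dt of a(t), we find j(t) = 6. Using j(t) = 6 and substituting t = 3, we find j = 6.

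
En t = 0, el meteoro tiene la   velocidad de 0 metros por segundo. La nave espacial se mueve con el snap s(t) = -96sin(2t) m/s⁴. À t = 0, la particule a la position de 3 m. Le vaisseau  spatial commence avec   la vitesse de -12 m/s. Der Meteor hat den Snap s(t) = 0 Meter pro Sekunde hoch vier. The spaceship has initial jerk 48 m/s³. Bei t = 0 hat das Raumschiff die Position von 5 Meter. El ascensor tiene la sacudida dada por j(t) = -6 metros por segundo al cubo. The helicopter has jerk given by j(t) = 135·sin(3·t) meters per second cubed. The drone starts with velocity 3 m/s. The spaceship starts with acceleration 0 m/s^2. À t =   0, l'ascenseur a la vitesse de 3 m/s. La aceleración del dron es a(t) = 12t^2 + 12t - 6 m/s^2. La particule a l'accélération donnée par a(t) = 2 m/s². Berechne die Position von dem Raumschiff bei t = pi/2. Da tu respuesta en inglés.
We must find the integral of our snap equation s(t) = -96·sin(2·t) 4 times. Finding the antiderivative of s(t) and using j(0) = 48: j(t) = 48·cos(2·t). The antiderivative of jerk is acceleration. Using a(0) = 0, we get a(t) = 24·sin(2·t). The antiderivative of acceleration, with v(0) = -12, gives velocity: v(t) = -12·cos(2·t). The antiderivative of velocity is position. Using x(0) = 5, we get x(t) = 5 - 6·sin(2·t). From the given position equation x(t) = 5 - 6·sin(2·t), we substitute t = pi/2 to get x = 5.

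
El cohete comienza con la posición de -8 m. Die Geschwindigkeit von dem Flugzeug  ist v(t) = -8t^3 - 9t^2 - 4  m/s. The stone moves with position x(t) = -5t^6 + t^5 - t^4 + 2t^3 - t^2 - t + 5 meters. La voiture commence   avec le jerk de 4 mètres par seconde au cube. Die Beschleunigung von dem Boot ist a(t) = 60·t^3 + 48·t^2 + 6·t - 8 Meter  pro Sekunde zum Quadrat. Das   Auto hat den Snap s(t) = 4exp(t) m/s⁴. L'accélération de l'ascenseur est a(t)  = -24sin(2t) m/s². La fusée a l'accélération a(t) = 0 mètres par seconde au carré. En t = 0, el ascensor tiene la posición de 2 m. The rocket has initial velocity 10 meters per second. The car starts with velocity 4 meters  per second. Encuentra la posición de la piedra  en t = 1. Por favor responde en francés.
En utilisant x(t) = -5·t^6 + t^5 - t^4 + 2·t^3 - t^2 - t + 5 et en substituant t = 1, nous trouvons x = 0.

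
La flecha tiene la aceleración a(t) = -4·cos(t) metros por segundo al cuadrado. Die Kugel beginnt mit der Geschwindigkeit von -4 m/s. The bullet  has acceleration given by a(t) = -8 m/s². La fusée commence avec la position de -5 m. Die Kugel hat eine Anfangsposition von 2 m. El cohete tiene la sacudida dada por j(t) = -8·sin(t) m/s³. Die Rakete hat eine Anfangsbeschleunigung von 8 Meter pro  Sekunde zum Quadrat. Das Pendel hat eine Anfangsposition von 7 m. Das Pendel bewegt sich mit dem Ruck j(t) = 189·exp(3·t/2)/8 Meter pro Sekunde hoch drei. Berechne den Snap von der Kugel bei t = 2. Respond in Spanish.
Para resolver esto, necesitamos tomar 2 derivadas de nuestra ecuación de la aceleración a(t) = -8. Tomando d/dt de a(t), encontramos j(t) = 0. La derivada de la sacudida da el snap: s(t) = 0. Usando s(t) = 0 y sustituyendo t = 2, encontramos s = 0.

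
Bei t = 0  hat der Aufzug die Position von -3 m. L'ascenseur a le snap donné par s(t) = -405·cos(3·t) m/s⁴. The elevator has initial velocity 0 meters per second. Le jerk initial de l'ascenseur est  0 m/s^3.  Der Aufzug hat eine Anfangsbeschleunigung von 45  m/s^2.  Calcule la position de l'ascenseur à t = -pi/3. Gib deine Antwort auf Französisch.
Pour résoudre ceci, nous devons prendre 4 intégrales de notre équation du snap s(t) = -405·cos(3·t). L'intégrale du snap, avec j(0) = 0, donne le jerk: j(t) = -135·sin(3·t). En prenant ∫j(t)dt et en appliquant a(0) = 45, nous trouvons a(t) = 45·cos(3·t). La primitive de l'accélération est la vitesse. En utilisant v(0) = 0, nous obtenons v(t) = 15·sin(3·t). L'intégrale de la vitesse, avec x(0) = -3, donne la position: x(t) = 2 - 5·cos(3·t). En utilisant x(t) = 2 - 5·cos(3·t) et en substituant t = -pi/3, nous trouvons x = 7.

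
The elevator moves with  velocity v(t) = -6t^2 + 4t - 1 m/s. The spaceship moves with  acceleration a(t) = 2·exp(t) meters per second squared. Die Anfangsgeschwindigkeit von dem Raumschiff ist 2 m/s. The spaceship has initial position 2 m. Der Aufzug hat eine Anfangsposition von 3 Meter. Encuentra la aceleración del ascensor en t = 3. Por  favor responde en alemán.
Ausgehend von der Geschwindigkeit v(t) = -6·t^2 + 4·t - 1, nehmen wir 1 Ableitung. Durch Ableiten von der Geschwindigkeit erhalten wir die Beschleunigung: a(t) = 4 - 12·t. Mit a(t) = 4 - 12·t und Einsetzen von t = 3, finden wir a = -32.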